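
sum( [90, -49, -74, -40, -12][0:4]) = -73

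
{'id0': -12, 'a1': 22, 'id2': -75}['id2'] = -75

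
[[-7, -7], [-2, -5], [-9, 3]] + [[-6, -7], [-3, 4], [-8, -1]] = [[-13, -14], [-5, -1], [-17, 2]]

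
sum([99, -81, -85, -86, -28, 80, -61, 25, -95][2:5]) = -199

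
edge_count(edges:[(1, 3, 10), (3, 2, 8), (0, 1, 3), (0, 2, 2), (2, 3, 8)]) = 5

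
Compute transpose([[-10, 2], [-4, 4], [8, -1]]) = [[-10, -4, 8], [2, 4, -1]]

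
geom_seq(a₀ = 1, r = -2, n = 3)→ [1, -2, 4]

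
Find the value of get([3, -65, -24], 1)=-65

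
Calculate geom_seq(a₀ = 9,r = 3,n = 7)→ [9, 27, 81, 243, 729, 2187, 6561]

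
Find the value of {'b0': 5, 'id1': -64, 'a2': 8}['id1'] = -64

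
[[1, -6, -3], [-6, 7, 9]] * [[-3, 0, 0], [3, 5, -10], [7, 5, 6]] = [[-42, -45, 42], [102, 80, -16]]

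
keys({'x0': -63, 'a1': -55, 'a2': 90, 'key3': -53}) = ['x0', 'a1', 'a2', 'key3']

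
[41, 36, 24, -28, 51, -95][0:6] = [41, 36, 24, -28, 51, -95]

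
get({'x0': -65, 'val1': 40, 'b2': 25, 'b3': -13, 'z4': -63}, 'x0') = -65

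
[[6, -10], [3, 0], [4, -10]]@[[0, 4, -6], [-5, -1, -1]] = C[0][0] = (6)*(0) + (-10)*(-5) = 50
C[0][1] = (6)*(4) + (-10)*(-1) = 34
C[0][2] = (6)*(-6) + (-10)*(-1) = -26
C[1][0] = (3)*(0) + (0)*(-5) = 0
C[1][1] = (3)*(4) + (0)*(-1) = 12
C[1][2] = (3)*(-6) + (0)*(-1) = -18
... (3 more cells)
= [[50, 34, -26], [0, 12, -18], [50, 26, -14]]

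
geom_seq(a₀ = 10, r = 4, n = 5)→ a_0 = 10*4^0 = 10
a_1 = 10*4^1 = 40
a_2 = 10*4^2 = 160
...
= [10, 40, 160, 640, 2560]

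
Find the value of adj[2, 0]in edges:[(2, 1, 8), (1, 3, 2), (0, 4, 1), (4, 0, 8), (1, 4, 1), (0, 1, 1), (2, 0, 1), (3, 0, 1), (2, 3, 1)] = 1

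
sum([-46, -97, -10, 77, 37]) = (-46) + (-97) + (-10) + 77 + 37
= -39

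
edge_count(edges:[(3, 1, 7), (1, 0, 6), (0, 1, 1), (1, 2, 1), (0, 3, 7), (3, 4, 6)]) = 6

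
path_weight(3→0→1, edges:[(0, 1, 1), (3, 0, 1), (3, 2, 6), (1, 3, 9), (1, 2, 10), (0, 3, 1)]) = w(3→0)=1 + w(0→1)=1
= 2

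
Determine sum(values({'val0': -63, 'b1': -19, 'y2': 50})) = (-63) + (-19) + 50
= -32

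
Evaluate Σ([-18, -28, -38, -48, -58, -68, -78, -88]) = (-18) + (-28) + (-38) + (-48) + (-58) + (-68) + (-78) + (-88)
= -424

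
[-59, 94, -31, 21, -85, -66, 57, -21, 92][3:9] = [21, -85, -66, 57, -21, 92]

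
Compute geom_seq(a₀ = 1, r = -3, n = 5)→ a_0 = 1*(-3)^0 = 1
a_1 = 1*(-3)^1 = -3
a_2 = 1*(-3)^2 = 9
...
= [1, -3, 9, -27, 81]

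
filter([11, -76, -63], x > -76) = [11, -63]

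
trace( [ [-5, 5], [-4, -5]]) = -10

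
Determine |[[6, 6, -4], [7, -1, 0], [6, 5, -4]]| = 28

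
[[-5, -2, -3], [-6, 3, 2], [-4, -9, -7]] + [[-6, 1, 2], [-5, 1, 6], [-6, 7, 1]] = [[-11, -1, -1], [-11, 4, 8], [-10, -2, -6]]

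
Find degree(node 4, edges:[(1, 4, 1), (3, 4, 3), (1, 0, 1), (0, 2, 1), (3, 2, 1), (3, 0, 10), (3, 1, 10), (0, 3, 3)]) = 2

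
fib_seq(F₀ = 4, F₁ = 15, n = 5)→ F_2 = F_1 + F_0 = 19
F_3 = F_2 + F_1 = 34
F_4 = F_3 + F_2 = 53
= [4, 15, 19, 34, 53]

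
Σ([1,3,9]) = 1 + 3 + 9
= 13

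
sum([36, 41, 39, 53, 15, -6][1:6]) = 142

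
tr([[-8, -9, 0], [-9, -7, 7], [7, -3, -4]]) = -19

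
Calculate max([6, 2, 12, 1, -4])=12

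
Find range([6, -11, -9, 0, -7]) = 17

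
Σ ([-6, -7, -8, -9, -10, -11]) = (-6) + (-7) + (-8) + (-9) + (-10) + (-11)
= -51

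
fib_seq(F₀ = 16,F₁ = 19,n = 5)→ [16, 19, 35, 54, 89]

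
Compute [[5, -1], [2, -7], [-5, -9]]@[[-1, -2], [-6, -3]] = C[0][0] = (5)*(-1) + (-1)*(-6) = 1
C[0][1] = (5)*(-2) + (-1)*(-3) = -7
C[1][0] = (2)*(-1) + (-7)*(-6) = 40
C[1][1] = (2)*(-2) + (-7)*(-3) = 17
C[2][0] = (-5)*(-1) + (-9)*(-6) = 59
C[2][1] = (-5)*(-2) + (-9)*(-3) = 37
= [[1, -7], [40, 17], [59, 37]]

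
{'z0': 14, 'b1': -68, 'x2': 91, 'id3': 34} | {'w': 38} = {'z0': 14, 'b1': -68, 'x2': 91, 'id3': 34, 'w': 38}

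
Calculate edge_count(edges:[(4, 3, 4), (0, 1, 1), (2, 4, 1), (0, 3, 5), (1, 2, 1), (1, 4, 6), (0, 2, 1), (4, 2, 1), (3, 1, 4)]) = 9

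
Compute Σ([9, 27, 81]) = 117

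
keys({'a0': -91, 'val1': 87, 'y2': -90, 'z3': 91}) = ['a0', 'val1', 'y2', 'z3']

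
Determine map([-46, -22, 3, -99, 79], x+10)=-46+10=-36, -22+10=-12, 3+10=13, -99+10=-89, 79+10=89
= [-36, -12, 13, -89, 89]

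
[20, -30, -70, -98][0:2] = [20, -30]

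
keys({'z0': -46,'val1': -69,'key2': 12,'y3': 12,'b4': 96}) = ['z0', 'val1', 'key2', 'y3', 'b4']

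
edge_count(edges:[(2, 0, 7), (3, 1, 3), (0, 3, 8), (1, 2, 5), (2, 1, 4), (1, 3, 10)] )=6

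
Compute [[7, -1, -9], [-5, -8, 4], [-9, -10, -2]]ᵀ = [[7, -5, -9], [-1, -8, -10], [-9, 4, -2]]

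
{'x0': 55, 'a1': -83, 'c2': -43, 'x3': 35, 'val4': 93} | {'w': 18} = {'x0': 55, 'a1': -83, 'c2': -43, 'x3': 35, 'val4': 93, 'w': 18}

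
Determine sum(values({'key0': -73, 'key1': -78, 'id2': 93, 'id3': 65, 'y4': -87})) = -80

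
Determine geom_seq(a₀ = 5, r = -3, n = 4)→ [5, -15, 45, -135]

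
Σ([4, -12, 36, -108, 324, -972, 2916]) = 2188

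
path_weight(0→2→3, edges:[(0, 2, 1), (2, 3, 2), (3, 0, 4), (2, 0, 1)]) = 3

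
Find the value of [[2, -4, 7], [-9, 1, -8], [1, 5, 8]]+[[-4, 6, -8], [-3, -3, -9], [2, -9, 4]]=[[-2, 2, -1], [-12, -2, -17], [3, -4, 12]]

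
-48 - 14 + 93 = 31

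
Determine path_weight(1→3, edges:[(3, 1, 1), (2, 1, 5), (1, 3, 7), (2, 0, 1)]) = 7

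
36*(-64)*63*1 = -145152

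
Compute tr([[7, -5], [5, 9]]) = 16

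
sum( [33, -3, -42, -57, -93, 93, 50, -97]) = -116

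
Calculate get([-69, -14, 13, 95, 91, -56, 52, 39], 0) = -69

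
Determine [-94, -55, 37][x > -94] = [-55, 37]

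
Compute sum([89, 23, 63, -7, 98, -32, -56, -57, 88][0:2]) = slice → [89, 23]
89 + 23
= 112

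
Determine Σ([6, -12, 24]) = 6 + -12 + 24
= 18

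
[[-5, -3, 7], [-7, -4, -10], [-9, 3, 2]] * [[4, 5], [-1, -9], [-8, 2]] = C[0][0] = (-5)*(4) + (-3)*(-1) + (7)*(-8) = -73
C[0][1] = (-5)*(5) + (-3)*(-9) + (7)*(2) = 16
C[1][0] = (-7)*(4) + (-4)*(-1) + (-10)*(-8) = 56
C[1][1] = (-7)*(5) + (-4)*(-9) + (-10)*(2) = -19
C[2][0] = (-9)*(4) + (3)*(-1) + (2)*(-8) = -55
C[2][1] = (-9)*(5) + (3)*(-9) + (2)*(2) = -68
= [[-73, 16], [56, -19], [-55, -68]]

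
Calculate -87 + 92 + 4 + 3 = 12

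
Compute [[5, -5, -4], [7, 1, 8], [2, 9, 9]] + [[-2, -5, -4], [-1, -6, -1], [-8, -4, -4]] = [[3, -10, -8], [6, -5, 7], [-6, 5, 5]]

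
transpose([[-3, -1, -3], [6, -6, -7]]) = [[-3, 6], [-1, -6], [-3, -7]]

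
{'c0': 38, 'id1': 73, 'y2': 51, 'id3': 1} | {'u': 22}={'c0': 38, 'id1': 73, 'y2': 51, 'id3': 1, 'u': 22}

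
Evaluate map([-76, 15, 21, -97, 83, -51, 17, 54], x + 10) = -76+10=-66, 15+10=25, 21+10=31, -97+10=-87, 83+10=93, -51+10=-41, 17+10=27, 54+10=64
= [-66, 25, 31, -87, 93, -41, 27, 64]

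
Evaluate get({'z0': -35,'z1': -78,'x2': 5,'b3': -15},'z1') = -78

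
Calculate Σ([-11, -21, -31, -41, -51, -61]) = -216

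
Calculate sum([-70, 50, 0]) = -20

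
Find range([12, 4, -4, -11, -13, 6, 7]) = 25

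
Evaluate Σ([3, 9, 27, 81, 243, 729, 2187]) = 3 + 9 + 27 + 81 + 243 + 729 + 2187
= 3279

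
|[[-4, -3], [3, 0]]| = 9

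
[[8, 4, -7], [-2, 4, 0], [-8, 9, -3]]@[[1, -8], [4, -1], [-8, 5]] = C[0][0] = (8)*(1) + (4)*(4) + (-7)*(-8) = 80
C[0][1] = (8)*(-8) + (4)*(-1) + (-7)*(5) = -103
C[1][0] = (-2)*(1) + (4)*(4) + (0)*(-8) = 14
C[1][1] = (-2)*(-8) + (4)*(-1) + (0)*(5) = 12
C[2][0] = (-8)*(1) + (9)*(4) + (-3)*(-8) = 52
C[2][1] = (-8)*(-8) + (9)*(-1) + (-3)*(5) = 40
= [[80, -103], [14, 12], [52, 40]]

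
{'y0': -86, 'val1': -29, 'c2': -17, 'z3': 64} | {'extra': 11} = {'y0': -86, 'val1': -29, 'c2': -17, 'z3': 64, 'extra': 11}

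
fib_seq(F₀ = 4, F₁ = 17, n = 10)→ [4, 17, 21, 38, 59, 97, 156, 253, 409, 662]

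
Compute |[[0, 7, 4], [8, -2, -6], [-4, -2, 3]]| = (1)*(0)*det([[-2, -6], [-2, 3]]) + (-1)*(7)*det([[8, -6], [-4, 3]]) + (1)*(4)*det([[8, -2], [-4, -2]])
= 0 + 0 + -96
= -96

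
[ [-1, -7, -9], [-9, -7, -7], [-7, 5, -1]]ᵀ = [[-1, -9, -7], [-7, -7, 5], [-9, -7, -1]]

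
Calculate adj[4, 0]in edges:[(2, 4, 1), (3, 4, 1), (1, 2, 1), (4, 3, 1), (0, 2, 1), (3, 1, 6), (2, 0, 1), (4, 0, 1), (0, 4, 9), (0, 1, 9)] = 1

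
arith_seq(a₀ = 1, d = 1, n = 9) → a_0 = 1 + 0*1 = 1
a_1 = 1 + 1*1 = 2
a_2 = 1 + 2*1 = 3
...
= [1, 2, 3, 4, 5, 6, 7, 8, 9]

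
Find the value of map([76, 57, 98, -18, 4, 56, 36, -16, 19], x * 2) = 76*2=152, 57*2=114, 98*2=196, -18*2=-36, 4*2=8, 56*2=112, 36*2=72, -16*2=-32, 19*2=38
= [152, 114, 196, -36, 8, 112, 72, -32, 38]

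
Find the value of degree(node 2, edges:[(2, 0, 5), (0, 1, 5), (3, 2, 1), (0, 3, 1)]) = incident: (2,0), (3,2)
= 2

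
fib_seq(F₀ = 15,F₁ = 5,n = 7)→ F_2 = F_1 + F_0 = 20
F_3 = F_2 + F_1 = 25
F_4 = F_3 + F_2 = 45
...
= [15, 5, 20, 25, 45, 70, 115]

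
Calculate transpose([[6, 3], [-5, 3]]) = [[6, -5], [3, 3]]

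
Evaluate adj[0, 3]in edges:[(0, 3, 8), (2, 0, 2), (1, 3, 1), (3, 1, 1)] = 8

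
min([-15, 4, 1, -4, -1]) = -15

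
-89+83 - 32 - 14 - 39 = -91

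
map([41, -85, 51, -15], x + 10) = [51, -75, 61, -5]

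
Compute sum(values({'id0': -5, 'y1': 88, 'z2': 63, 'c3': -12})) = 134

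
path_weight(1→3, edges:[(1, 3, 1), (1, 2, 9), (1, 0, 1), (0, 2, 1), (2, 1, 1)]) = w(1→3)=1
= 1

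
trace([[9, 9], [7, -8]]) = 1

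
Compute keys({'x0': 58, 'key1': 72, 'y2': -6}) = ['x0', 'key1', 'y2']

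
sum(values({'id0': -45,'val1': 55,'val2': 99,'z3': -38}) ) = (-45) + 55 + 99 + (-38)
= 71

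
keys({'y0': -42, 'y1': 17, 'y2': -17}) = ['y0', 'y1', 'y2']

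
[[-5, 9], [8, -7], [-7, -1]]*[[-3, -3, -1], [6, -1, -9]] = [[69, 6, -76], [-66, -17, 55], [15, 22, 16]]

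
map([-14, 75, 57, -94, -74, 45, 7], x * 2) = -14*2=-28, 75*2=150, 57*2=114, -94*2=-188, -74*2=-148, 45*2=90, 7*2=14
= [-28, 150, 114, -188, -148, 90, 14]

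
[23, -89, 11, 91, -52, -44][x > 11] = keep x where x > 11: 23✓, -89✗, 11✗, 91✓, -52✗, -44✗
= [23, 91]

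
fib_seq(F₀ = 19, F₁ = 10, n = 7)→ [19, 10, 29, 39, 68, 107, 175]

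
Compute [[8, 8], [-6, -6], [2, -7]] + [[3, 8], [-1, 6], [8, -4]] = [[11, 16], [-7, 0], [10, -11]]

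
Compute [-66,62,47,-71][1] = 62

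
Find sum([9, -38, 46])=17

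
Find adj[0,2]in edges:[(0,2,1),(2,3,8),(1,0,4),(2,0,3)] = 1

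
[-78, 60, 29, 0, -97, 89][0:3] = [-78, 60, 29]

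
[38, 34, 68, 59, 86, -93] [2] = 68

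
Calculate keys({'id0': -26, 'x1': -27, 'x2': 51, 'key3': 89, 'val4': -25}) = ['id0', 'x1', 'x2', 'key3', 'val4']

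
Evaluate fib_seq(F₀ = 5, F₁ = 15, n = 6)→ F_2 = F_1 + F_0 = 20
F_3 = F_2 + F_1 = 35
F_4 = F_3 + F_2 = 55
...
= [5, 15, 20, 35, 55, 90]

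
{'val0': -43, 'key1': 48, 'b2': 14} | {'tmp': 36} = {'val0': -43, 'key1': 48, 'b2': 14, 'tmp': 36}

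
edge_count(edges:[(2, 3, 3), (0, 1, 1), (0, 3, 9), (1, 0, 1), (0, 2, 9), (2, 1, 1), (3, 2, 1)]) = 7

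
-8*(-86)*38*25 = 653600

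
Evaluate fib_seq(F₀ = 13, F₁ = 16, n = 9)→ [13, 16, 29, 45, 74, 119, 193, 312, 505]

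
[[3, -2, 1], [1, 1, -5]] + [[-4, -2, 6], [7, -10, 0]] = [[-1, -4, 7], [8, -9, -5]]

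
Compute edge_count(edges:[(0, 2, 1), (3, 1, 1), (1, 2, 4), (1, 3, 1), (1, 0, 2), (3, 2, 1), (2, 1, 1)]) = 7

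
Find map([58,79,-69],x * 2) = 58*2=116, 79*2=158, -69*2=-138
= [116, 158, -138]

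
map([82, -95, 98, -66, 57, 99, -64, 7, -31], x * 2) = [164, -190, 196, -132, 114, 198, -128, 14, -62]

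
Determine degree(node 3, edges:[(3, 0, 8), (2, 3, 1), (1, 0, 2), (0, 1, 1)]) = 2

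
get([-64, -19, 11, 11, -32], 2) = 11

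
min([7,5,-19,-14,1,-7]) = -19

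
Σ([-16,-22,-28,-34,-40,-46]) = -186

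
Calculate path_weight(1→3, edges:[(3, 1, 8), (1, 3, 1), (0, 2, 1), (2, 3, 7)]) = w(1→3)=1
= 1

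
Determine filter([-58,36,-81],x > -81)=[-58, 36]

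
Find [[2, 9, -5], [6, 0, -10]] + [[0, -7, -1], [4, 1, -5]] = [[2, 2, -6], [10, 1, -15]]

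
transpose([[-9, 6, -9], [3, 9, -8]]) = [[-9, 3], [6, 9], [-9, -8]]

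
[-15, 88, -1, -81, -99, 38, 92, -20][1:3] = [88, -1]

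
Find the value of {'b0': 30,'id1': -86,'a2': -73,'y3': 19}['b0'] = 30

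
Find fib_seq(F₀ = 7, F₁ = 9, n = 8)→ [7, 9, 16, 25, 41, 66, 107, 173]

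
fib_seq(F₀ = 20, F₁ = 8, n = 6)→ [20, 8, 28, 36, 64, 100]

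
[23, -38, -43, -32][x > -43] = keep x where x > -43: 23✓, -38✓, -43✗, -32✓
= [23, -38, -32]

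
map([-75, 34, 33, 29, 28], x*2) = -75*2=-150, 34*2=68, 33*2=66, 29*2=58, 28*2=56
= [-150, 68, 66, 58, 56]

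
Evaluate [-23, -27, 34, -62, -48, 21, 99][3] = -62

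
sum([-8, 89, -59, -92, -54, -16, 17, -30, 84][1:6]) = slice → [89, -59, -92, -54, -16]
89 + (-59) + (-92) + (-54) + (-16)
= -132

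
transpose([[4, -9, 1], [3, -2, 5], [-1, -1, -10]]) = [[4, 3, -1], [-9, -2, -1], [1, 5, -10]]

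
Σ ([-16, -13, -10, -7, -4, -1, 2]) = -49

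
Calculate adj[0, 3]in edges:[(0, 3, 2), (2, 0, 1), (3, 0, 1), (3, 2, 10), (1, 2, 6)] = 2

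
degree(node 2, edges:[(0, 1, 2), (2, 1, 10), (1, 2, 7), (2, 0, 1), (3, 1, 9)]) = 3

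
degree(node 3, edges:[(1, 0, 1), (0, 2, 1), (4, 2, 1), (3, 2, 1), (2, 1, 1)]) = 1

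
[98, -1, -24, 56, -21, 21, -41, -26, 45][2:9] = [-24, 56, -21, 21, -41, -26, 45]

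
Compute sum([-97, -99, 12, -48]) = -232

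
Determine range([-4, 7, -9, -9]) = 16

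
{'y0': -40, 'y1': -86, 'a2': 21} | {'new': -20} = {'y0': -40, 'y1': -86, 'a2': 21, 'new': -20}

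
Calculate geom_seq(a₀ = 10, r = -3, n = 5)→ a_0 = 10*(-3)^0 = 10
a_1 = 10*(-3)^1 = -30
a_2 = 10*(-3)^2 = 90
...
= [10, -30, 90, -270, 810]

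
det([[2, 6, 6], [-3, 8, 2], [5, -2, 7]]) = (1)*(2)*det([[8, 2], [-2, 7]]) + (-1)*(6)*det([[-3, 2], [5, 7]]) + (1)*(6)*det([[-3, 8], [5, -2]])
= 120 + 186 + -204
= 102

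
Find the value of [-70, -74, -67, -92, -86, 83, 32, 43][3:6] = [-92, -86, 83]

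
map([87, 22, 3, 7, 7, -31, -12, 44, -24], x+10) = [97, 32, 13, 17, 17, -21, -2, 54, -14]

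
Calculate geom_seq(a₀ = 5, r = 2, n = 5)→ [5, 10, 20, 40, 80]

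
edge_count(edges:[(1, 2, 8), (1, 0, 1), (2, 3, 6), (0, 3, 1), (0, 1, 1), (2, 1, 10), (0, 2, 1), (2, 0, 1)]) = 8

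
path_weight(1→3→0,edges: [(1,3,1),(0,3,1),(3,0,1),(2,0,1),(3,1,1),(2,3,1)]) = w(1→3)=1 + w(3→0)=1
= 2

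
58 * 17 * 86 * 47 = 3985412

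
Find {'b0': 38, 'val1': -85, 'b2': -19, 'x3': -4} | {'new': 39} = {'b0': 38, 'val1': -85, 'b2': -19, 'x3': -4, 'new': 39}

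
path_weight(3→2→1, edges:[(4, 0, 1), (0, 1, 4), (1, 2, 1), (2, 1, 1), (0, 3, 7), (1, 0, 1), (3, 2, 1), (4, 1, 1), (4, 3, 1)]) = 2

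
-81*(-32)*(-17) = -44064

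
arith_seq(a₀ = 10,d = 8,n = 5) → a_0 = 10 + 0*8 = 10
a_1 = 10 + 1*8 = 18
a_2 = 10 + 2*8 = 26
...
= [10, 18, 26, 34, 42]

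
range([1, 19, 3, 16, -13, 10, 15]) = 32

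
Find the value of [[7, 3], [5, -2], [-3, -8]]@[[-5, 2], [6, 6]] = [[-17, 32], [-37, -2], [-33, -54]]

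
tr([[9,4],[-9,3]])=diagonal: 9 + 3
= 12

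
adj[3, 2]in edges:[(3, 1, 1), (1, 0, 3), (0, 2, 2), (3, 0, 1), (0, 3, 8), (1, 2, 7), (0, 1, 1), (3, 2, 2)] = 2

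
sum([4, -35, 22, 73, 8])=4 + (-35) + 22 + 73 + 8
= 72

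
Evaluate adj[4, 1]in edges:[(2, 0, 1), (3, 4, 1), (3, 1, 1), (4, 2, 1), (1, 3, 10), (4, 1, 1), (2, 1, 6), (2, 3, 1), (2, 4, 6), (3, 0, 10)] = 1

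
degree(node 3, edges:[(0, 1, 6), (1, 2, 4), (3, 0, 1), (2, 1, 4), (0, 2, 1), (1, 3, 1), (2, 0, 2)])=2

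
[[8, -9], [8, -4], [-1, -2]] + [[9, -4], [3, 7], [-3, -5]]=[[17, -13], [11, 3], [-4, -7]]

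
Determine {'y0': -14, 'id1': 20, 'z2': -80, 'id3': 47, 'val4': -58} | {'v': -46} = {'y0': -14, 'id1': 20, 'z2': -80, 'id3': 47, 'val4': -58, 'v': -46}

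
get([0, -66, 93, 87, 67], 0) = 0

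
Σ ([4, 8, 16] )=28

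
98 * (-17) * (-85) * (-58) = -8213380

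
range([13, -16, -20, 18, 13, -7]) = 38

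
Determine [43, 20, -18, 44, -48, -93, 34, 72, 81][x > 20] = [43, 44, 34, 72, 81]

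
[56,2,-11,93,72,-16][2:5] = [-11, 93, 72]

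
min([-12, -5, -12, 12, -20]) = -20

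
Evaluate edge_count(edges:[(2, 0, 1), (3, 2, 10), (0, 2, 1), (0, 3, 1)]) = 4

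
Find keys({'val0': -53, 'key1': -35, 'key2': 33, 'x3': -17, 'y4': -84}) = ['val0', 'key1', 'key2', 'x3', 'y4']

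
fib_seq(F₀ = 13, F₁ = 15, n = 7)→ [13, 15, 28, 43, 71, 114, 185]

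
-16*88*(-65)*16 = 1464320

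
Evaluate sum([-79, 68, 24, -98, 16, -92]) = -161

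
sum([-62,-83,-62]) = (-62) + (-83) + (-62)
= -207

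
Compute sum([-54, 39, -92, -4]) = (-54) + 39 + (-92) + (-4)
= -111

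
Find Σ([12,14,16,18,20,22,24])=12 + 14 + 16 + 18 + 20 + 22 + 24
= 126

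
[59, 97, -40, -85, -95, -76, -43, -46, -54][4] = -95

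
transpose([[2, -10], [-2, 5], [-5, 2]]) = [[2, -2, -5], [-10, 5, 2]]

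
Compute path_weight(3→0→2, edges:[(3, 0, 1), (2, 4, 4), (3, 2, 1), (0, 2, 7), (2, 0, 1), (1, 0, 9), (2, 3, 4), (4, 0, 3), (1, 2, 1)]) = 8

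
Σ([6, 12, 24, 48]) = 6 + 12 + 24 + 48
= 90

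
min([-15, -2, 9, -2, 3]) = -15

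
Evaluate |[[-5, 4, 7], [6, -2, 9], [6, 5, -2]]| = (1)*(-5)*det([[-2, 9], [5, -2]]) + (-1)*(4)*det([[6, 9], [6, -2]]) + (1)*(7)*det([[6, -2], [6, 5]])
= 205 + 264 + 294
= 763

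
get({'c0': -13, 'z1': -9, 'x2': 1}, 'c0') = -13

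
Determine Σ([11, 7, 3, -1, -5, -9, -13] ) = 11 + 7 + 3 + (-1) + (-5) + (-9) + (-13)
= -7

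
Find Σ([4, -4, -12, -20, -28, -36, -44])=4 + (-4) + (-12) + (-20) + (-28) + (-36) + (-44)
= -140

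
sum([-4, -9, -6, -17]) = (-4) + (-9) + (-6) + (-17)
= -36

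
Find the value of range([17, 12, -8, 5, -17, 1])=34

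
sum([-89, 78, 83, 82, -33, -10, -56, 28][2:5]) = 132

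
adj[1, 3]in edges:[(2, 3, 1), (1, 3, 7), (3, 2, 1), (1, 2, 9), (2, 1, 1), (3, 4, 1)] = 7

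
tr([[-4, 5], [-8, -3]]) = -7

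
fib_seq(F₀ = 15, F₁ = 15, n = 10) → F_2 = F_1 + F_0 = 30
F_3 = F_2 + F_1 = 45
F_4 = F_3 + F_2 = 75
...
= [15, 15, 30, 45, 75, 120, 195, 315, 510, 825]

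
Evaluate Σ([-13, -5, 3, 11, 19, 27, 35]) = (-13) + (-5) + 3 + 11 + 19 + 27 + 35
= 77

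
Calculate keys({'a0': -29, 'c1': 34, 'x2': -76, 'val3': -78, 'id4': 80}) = ['a0', 'c1', 'x2', 'val3', 'id4']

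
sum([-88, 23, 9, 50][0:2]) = -65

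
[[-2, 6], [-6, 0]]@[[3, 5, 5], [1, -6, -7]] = C[0][0] = (-2)*(3) + (6)*(1) = 0
C[0][1] = (-2)*(5) + (6)*(-6) = -46
C[0][2] = (-2)*(5) + (6)*(-7) = -52
C[1][0] = (-6)*(3) + (0)*(1) = -18
C[1][1] = (-6)*(5) + (0)*(-6) = -30
C[1][2] = (-6)*(5) + (0)*(-7) = -30
= [[0, -46, -52], [-18, -30, -30]]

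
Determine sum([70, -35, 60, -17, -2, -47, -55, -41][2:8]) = slice → [60, -17, -2, -47, -55, -41]
60 + (-17) + (-2) + (-47) + (-55) + (-41)
= -102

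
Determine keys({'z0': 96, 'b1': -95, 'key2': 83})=['z0', 'b1', 'key2']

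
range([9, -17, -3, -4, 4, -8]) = 26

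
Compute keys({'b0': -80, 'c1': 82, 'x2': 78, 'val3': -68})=['b0', 'c1', 'x2', 'val3']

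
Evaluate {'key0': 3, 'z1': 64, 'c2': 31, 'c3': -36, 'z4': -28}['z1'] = 64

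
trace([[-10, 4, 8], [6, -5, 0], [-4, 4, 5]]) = -10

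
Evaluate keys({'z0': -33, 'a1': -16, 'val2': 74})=['z0', 'a1', 'val2']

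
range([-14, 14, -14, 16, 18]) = 32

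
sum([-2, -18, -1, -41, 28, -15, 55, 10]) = 16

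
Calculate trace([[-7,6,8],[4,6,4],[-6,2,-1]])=-2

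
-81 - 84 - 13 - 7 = -185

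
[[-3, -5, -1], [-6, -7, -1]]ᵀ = [[-3, -6], [-5, -7], [-1, -1]]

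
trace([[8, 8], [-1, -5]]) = diagonal: 8 + (-5)
= 3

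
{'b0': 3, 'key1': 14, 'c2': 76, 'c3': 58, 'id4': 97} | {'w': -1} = {'b0': 3, 'key1': 14, 'c2': 76, 'c3': 58, 'id4': 97, 'w': -1}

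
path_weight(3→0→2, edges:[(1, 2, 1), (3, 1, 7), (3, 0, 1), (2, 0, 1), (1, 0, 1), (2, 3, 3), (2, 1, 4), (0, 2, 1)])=w(3→0)=1 + w(0→2)=1
= 2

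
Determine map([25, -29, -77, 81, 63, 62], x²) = (25)²=625, (-29)²=841, (-77)²=5929, (81)²=6561, (63)²=3969, (62)²=3844
= [625, 841, 5929, 6561, 3969, 3844]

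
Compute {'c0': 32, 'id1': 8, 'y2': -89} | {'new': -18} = {'c0': 32, 'id1': 8, 'y2': -89, 'new': -18}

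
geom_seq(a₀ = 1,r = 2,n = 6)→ [1, 2, 4, 8, 16, 32]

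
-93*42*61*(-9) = 2144394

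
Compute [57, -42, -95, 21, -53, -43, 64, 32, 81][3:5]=[21, -53]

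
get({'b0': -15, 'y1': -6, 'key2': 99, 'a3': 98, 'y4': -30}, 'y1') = -6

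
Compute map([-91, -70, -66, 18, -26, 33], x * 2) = [-182, -140, -132, 36, -52, 66]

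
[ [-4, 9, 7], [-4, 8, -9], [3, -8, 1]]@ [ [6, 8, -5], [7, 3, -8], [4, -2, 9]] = C[0][0] = (-4)*(6) + (9)*(7) + (7)*(4) = 67
C[0][1] = (-4)*(8) + (9)*(3) + (7)*(-2) = -19
C[0][2] = (-4)*(-5) + (9)*(-8) + (7)*(9) = 11
C[1][0] = (-4)*(6) + (8)*(7) + (-9)*(4) = -4
C[1][1] = (-4)*(8) + (8)*(3) + (-9)*(-2) = 10
C[1][2] = (-4)*(-5) + (8)*(-8) + (-9)*(9) = -125
... (3 more cells)
= [[67, -19, 11], [-4, 10, -125], [-34, -2, 58]]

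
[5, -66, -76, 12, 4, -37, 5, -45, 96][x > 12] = keep x where x > 12: 5✗, -66✗, -76✗, 12✗, 4✗, -37✗, 5✗, -45✗, 96✓
= [96]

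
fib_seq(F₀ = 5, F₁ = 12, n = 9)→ [5, 12, 17, 29, 46, 75, 121, 196, 317]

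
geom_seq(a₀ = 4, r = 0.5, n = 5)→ a_0 = 4*0.5^0 = 4.0
a_1 = 4*0.5^1 = 2.0
a_2 = 4*0.5^2 = 1.0
...
= [4.0, 2.0, 1.0, 0.5, 0.25]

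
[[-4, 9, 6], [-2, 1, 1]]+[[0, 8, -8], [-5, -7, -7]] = [[-4, 17, -2], [-7, -6, -6]]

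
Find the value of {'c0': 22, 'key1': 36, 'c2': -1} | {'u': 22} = {'c0': 22, 'key1': 36, 'c2': -1, 'u': 22}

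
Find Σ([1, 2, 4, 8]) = 15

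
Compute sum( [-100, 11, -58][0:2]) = slice → [-100, 11]
(-100) + 11
= -89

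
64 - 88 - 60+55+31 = 2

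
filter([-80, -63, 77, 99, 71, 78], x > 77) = [99, 78]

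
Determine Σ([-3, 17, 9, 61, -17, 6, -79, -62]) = (-3) + 17 + 9 + 61 + (-17) + 6 + (-79) + (-62)
= -68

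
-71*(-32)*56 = 127232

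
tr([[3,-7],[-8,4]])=diagonal: 3 + 4
= 7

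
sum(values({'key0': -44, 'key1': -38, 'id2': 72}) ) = (-44) + (-38) + 72
= -10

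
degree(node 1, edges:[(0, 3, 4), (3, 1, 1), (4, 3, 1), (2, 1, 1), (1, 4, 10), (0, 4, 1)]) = 3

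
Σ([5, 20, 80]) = 105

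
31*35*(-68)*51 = -3762780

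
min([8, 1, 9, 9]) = 1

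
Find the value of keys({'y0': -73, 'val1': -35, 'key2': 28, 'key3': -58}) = ['y0', 'val1', 'key2', 'key3']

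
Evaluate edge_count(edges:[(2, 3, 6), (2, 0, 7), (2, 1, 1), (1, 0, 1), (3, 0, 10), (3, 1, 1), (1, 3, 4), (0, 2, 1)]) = 8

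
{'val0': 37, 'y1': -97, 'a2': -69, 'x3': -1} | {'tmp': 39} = {'val0': 37, 'y1': -97, 'a2': -69, 'x3': -1, 'tmp': 39}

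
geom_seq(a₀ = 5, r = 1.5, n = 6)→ [5.0, 7.5, 11.25, 16.875, 25.3125, 37.96875]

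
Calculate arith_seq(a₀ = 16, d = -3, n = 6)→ a_0 = 16 + 0*-3 = 16
a_1 = 16 + 1*-3 = 13
a_2 = 16 + 2*-3 = 10
...
= [16, 13, 10, 7, 4, 1]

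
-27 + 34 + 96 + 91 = 194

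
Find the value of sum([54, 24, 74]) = 54 + 24 + 74
= 152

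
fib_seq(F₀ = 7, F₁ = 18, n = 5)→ [7, 18, 25, 43, 68]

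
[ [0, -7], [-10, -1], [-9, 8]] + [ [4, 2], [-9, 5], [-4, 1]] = [[4, -5], [-19, 4], [-13, 9]]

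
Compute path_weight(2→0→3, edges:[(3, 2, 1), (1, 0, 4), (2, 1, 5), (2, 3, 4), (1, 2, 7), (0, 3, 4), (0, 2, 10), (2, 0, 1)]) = w(2→0)=1 + w(0→3)=4
= 5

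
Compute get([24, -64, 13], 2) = 13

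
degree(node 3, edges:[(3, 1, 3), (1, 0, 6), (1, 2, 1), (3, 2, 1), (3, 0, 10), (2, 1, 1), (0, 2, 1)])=3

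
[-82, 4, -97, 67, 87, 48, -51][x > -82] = [4, 67, 87, 48, -51]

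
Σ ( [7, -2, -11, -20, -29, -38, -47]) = 7 + (-2) + (-11) + (-20) + (-29) + (-38) + (-47)
= -140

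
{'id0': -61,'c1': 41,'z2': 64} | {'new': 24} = {'id0': -61, 'c1': 41, 'z2': 64, 'new': 24}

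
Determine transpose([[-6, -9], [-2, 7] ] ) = [[-6, -2], [-9, 7]]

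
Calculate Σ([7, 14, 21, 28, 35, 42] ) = 147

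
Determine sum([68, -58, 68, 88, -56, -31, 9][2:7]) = 78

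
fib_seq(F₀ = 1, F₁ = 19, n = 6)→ [1, 19, 20, 39, 59, 98]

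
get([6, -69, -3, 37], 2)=-3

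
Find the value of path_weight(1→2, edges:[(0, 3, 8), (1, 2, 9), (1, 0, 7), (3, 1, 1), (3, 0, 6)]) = 9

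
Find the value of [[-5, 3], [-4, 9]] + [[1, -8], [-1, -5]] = [[-4, -5], [-5, 4]]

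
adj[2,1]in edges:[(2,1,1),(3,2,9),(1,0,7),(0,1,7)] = 1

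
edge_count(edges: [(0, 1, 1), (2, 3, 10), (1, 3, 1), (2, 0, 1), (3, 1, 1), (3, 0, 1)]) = 6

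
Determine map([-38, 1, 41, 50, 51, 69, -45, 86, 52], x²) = [1444, 1, 1681, 2500, 2601, 4761, 2025, 7396, 2704]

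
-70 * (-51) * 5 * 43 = 767550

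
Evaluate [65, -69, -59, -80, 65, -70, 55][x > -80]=keep x where x > -80: 65✓, -69✓, -59✓, -80✗, 65✓, -70✓, 55✓
= [65, -69, -59, 65, -70, 55]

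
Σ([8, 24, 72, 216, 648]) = 968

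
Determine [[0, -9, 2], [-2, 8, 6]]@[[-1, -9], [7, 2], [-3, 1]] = C[0][0] = (0)*(-1) + (-9)*(7) + (2)*(-3) = -69
C[0][1] = (0)*(-9) + (-9)*(2) + (2)*(1) = -16
C[1][0] = (-2)*(-1) + (8)*(7) + (6)*(-3) = 40
C[1][1] = (-2)*(-9) + (8)*(2) + (6)*(1) = 40
= [[-69, -16], [40, 40]]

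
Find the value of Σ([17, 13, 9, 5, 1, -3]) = 42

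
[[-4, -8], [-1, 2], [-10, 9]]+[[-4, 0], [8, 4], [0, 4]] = [[-8, -8], [7, 6], [-10, 13]]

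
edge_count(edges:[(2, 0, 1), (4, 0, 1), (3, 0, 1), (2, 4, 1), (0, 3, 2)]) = 5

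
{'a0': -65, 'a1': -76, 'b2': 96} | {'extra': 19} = {'a0': -65, 'a1': -76, 'b2': 96, 'extra': 19}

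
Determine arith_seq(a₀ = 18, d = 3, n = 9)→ a_0 = 18 + 0*3 = 18
a_1 = 18 + 1*3 = 21
a_2 = 18 + 2*3 = 24
...
= [18, 21, 24, 27, 30, 33, 36, 39, 42]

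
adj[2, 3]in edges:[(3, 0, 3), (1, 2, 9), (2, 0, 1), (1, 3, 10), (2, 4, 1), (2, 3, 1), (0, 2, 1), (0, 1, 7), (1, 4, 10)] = 1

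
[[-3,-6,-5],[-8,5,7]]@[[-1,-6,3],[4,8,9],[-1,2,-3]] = [[-16, -40, -48], [21, 102, 0]]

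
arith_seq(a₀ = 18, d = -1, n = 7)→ a_0 = 18 + 0*-1 = 18
a_1 = 18 + 1*-1 = 17
a_2 = 18 + 2*-1 = 16
...
= [18, 17, 16, 15, 14, 13, 12]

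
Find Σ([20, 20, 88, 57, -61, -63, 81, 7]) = 20 + 20 + 88 + 57 + (-61) + (-63) + 81 + 7
= 149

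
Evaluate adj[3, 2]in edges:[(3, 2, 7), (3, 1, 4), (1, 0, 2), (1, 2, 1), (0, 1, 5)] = 7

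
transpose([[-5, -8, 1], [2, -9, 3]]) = [[-5, 2], [-8, -9], [1, 3]]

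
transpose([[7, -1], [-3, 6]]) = [[7, -3], [-1, 6]]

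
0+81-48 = 33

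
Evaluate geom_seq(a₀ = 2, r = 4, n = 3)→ [2, 8, 32]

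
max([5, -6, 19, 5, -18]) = 19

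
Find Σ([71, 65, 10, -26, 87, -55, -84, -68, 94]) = 71 + 65 + 10 + (-26) + 87 + (-55) + (-84) + (-68) + 94
= 94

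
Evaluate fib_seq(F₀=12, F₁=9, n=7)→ F_2 = F_1 + F_0 = 21
F_3 = F_2 + F_1 = 30
F_4 = F_3 + F_2 = 51
...
= [12, 9, 21, 30, 51, 81, 132]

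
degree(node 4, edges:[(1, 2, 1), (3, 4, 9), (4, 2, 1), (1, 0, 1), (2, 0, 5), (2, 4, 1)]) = 3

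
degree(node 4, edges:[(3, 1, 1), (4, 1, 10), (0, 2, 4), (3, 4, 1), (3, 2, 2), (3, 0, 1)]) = 2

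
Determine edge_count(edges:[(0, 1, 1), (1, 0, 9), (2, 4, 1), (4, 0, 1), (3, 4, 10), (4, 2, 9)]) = 6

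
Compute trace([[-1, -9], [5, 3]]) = diagonal: (-1) + 3
= 2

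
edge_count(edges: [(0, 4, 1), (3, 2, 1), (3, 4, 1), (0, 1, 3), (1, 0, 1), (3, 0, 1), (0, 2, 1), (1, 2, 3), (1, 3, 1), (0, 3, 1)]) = 10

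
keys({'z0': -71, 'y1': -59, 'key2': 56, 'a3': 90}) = ['z0', 'y1', 'key2', 'a3']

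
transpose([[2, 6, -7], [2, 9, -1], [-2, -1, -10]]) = [[2, 2, -2], [6, 9, -1], [-7, -1, -10]]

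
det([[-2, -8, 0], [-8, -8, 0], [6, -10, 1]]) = (1)*(-2)*det([[-8, 0], [-10, 1]]) + (-1)*(-8)*det([[-8, 0], [6, 1]]) + (1)*(0)*det([[-8, -8], [6, -10]])
= 16 + -64 + 0
= -48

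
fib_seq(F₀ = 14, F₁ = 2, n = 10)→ [14, 2, 16, 18, 34, 52, 86, 138, 224, 362]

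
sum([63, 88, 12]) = 163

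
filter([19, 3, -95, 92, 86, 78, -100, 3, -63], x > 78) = [92, 86]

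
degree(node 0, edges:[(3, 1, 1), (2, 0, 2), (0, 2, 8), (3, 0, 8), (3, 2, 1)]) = 3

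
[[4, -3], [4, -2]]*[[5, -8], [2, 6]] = C[0][0] = (4)*(5) + (-3)*(2) = 14
C[0][1] = (4)*(-8) + (-3)*(6) = -50
C[1][0] = (4)*(5) + (-2)*(2) = 16
C[1][1] = (4)*(-8) + (-2)*(6) = -44
= [[14, -50], [16, -44]]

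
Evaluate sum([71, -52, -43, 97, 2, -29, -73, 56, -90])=71 + (-52) + (-43) + 97 + 2 + (-29) + (-73) + 56 + (-90)
= -61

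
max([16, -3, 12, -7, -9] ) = 16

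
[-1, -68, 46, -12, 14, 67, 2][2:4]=[46, -12]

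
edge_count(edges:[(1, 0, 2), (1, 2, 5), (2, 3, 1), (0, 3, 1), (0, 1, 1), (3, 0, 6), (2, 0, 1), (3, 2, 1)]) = 8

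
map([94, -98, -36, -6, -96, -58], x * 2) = 94*2=188, -98*2=-196, -36*2=-72, -6*2=-12, -96*2=-192, -58*2=-116
= [188, -196, -72, -12, -192, -116]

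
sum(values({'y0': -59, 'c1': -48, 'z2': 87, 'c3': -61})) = -81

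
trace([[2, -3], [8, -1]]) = 1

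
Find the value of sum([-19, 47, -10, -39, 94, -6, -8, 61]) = (-19) + 47 + (-10) + (-39) + 94 + (-6) + (-8) + 61
= 120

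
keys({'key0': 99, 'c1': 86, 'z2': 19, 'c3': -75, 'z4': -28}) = ['key0', 'c1', 'z2', 'c3', 'z4']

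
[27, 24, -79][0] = 27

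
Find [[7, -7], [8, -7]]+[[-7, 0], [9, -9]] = [[0, -7], [17, -16]]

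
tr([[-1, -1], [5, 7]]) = diagonal: (-1) + 7
= 6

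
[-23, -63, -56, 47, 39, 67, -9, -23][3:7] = [47, 39, 67, -9]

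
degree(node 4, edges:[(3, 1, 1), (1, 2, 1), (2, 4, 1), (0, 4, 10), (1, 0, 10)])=incident: (2,4), (0,4)
= 2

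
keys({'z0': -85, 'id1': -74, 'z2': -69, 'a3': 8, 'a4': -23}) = ['z0', 'id1', 'z2', 'a3', 'a4']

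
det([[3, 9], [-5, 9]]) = (3)*(9) - (9)*(-5)
= 72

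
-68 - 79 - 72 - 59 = -278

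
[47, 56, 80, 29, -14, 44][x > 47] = keep x where x > 47: 47✗, 56✓, 80✓, 29✗, -14✗, 44✗
= [56, 80]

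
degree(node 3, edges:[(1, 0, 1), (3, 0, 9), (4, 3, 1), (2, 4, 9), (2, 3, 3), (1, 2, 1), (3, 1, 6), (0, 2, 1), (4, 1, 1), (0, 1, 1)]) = incident: (3,0), (4,3), (2,3), (3,1)
= 4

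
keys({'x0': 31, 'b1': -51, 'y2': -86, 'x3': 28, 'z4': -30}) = ['x0', 'b1', 'y2', 'x3', 'z4']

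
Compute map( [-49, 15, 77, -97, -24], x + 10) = -49+10=-39, 15+10=25, 77+10=87, -97+10=-87, -24+10=-14
= [-39, 25, 87, -87, -14]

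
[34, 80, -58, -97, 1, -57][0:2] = [34, 80]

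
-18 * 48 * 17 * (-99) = 1454112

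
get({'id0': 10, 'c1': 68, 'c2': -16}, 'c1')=68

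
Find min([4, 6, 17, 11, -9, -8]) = -9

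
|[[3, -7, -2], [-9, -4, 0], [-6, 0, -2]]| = (1)*(3)*det([[-4, 0], [0, -2]]) + (-1)*(-7)*det([[-9, 0], [-6, -2]]) + (1)*(-2)*det([[-9, -4], [-6, 0]])
= 24 + 126 + 48
= 198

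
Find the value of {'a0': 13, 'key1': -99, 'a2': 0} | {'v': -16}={'a0': 13, 'key1': -99, 'a2': 0, 'v': -16}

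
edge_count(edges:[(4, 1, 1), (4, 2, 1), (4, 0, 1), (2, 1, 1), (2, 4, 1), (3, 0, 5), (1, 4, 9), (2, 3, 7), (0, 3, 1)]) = 9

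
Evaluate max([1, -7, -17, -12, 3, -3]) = 3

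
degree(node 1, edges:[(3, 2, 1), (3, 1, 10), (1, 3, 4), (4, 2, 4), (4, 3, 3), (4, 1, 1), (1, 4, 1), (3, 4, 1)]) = 4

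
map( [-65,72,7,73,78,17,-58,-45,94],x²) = [4225, 5184, 49, 5329, 6084, 289, 3364, 2025, 8836]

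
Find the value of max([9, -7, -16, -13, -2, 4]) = 9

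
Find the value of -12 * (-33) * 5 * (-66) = -130680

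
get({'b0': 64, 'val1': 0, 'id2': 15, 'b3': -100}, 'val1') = 0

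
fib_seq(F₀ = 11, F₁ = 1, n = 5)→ F_2 = F_1 + F_0 = 12
F_3 = F_2 + F_1 = 13
F_4 = F_3 + F_2 = 25
= [11, 1, 12, 13, 25]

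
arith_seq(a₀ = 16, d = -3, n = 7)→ [16, 13, 10, 7, 4, 1, -2]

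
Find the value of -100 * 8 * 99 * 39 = -3088800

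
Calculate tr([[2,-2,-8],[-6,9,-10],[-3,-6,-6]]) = diagonal: 2 + 9 + (-6)
= 5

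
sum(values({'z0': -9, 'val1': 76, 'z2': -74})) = (-9) + 76 + (-74)
= -7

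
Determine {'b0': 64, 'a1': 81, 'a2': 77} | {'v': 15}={'b0': 64, 'a1': 81, 'a2': 77, 'v': 15}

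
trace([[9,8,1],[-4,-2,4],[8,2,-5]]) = diagonal: 9 + (-2) + (-5)
= 2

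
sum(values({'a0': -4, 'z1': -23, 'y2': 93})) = 66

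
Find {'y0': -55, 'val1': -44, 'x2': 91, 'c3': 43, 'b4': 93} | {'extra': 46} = {'y0': -55, 'val1': -44, 'x2': 91, 'c3': 43, 'b4': 93, 'extra': 46}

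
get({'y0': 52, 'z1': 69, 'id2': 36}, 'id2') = 36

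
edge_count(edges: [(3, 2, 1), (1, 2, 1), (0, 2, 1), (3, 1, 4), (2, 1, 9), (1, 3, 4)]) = 6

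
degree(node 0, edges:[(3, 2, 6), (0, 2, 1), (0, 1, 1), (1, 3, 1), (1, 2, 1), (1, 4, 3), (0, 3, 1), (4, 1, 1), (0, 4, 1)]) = incident: (0,2), (0,1), (0,3), (0,4)
= 4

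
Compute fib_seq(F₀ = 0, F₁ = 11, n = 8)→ F_2 = F_1 + F_0 = 11
F_3 = F_2 + F_1 = 22
F_4 = F_3 + F_2 = 33
...
= [0, 11, 11, 22, 33, 55, 88, 143]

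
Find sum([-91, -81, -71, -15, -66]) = (-91) + (-81) + (-71) + (-15) + (-66)
= -324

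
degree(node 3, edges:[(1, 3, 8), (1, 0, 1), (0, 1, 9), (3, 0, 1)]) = 2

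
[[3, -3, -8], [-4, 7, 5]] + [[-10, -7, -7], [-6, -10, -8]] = [[-7, -10, -15], [-10, -3, -3]]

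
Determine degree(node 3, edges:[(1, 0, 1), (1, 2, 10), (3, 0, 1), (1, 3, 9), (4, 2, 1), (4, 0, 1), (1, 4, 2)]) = incident: (3,0), (1,3)
= 2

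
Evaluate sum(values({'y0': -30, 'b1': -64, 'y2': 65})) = (-30) + (-64) + 65
= -29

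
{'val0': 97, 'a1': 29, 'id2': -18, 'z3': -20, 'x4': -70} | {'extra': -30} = {'val0': 97, 'a1': 29, 'id2': -18, 'z3': -20, 'x4': -70, 'extra': -30}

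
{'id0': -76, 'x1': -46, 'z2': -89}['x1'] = -46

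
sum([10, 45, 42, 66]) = 163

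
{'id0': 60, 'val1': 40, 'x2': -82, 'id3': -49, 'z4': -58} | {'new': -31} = {'id0': 60, 'val1': 40, 'x2': -82, 'id3': -49, 'z4': -58, 'new': -31}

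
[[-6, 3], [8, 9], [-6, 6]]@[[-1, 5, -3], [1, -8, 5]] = C[0][0] = (-6)*(-1) + (3)*(1) = 9
C[0][1] = (-6)*(5) + (3)*(-8) = -54
C[0][2] = (-6)*(-3) + (3)*(5) = 33
C[1][0] = (8)*(-1) + (9)*(1) = 1
C[1][1] = (8)*(5) + (9)*(-8) = -32
C[1][2] = (8)*(-3) + (9)*(5) = 21
... (3 more cells)
= [[9, -54, 33], [1, -32, 21], [12, -78, 48]]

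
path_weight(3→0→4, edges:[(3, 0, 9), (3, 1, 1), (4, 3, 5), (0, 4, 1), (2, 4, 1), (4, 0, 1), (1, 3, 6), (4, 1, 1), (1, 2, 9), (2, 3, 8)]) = 10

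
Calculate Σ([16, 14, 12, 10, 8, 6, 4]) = 16 + 14 + 12 + 10 + 8 + 6 + 4
= 70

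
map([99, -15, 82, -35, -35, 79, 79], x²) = [9801, 225, 6724, 1225, 1225, 6241, 6241]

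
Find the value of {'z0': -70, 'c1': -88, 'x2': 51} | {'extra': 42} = {'z0': -70, 'c1': -88, 'x2': 51, 'extra': 42}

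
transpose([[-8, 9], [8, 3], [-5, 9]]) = [[-8, 8, -5], [9, 3, 9]]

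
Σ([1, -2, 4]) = 1 + -2 + 4
= 3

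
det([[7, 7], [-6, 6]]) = 84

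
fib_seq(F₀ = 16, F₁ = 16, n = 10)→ F_2 = F_1 + F_0 = 32
F_3 = F_2 + F_1 = 48
F_4 = F_3 + F_2 = 80
...
= [16, 16, 32, 48, 80, 128, 208, 336, 544, 880]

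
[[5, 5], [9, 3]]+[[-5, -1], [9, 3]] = [[0, 4], [18, 6]]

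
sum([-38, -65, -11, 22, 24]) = (-38) + (-65) + (-11) + 22 + 24
= -68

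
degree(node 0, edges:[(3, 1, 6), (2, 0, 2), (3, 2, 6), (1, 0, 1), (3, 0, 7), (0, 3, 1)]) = 4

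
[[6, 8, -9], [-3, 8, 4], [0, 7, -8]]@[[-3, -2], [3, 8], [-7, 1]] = [[69, 43], [5, 74], [77, 48]]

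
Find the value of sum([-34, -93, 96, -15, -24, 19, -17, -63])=(-34) + (-93) + 96 + (-15) + (-24) + 19 + (-17) + (-63)
= -131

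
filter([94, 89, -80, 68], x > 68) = [94, 89]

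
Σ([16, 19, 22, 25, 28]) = 110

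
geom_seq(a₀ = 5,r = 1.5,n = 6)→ [5.0, 7.5, 11.25, 16.875, 25.3125, 37.96875]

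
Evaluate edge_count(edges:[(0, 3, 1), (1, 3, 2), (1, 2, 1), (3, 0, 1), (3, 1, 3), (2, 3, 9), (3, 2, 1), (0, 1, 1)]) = 8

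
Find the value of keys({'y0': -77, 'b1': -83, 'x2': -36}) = ['y0', 'b1', 'x2']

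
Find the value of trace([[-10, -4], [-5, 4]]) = diagonal: (-10) + 4
= -6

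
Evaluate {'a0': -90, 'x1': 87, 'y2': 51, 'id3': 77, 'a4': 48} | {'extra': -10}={'a0': -90, 'x1': 87, 'y2': 51, 'id3': 77, 'a4': 48, 'extra': -10}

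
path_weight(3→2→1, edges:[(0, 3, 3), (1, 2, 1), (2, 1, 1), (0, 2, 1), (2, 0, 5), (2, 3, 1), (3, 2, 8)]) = 9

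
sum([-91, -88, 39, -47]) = -187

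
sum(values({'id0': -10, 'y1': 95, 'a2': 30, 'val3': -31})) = (-10) + 95 + 30 + (-31)
= 84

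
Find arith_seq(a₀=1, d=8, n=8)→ [1, 9, 17, 25, 33, 41, 49, 57]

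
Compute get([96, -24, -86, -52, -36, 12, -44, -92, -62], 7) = -92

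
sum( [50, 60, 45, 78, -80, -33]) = 120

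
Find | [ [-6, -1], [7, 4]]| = -17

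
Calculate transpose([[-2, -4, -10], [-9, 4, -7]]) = [[-2, -9], [-4, 4], [-10, -7]]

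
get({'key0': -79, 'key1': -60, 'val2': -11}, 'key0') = -79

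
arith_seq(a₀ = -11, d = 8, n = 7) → [-11, -3, 5, 13, 21, 29, 37]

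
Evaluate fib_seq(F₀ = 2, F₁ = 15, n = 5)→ [2, 15, 17, 32, 49]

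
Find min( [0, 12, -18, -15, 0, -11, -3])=-18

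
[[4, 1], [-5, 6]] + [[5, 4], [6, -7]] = [[9, 5], [1, -1]]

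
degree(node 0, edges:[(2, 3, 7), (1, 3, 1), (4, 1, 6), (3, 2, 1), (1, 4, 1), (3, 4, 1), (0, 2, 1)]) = incident: (0,2)
= 1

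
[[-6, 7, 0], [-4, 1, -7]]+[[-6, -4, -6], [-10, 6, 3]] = [[-12, 3, -6], [-14, 7, -4]]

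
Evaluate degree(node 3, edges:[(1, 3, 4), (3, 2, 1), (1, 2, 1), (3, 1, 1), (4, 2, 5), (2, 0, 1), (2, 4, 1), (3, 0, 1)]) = incident: (1,3), (3,2), (3,1), (3,0)
= 4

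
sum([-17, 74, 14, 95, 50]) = (-17) + 74 + 14 + 95 + 50
= 216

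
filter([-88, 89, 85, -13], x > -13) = [89, 85]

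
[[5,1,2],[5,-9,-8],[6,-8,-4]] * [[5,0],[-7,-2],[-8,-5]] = C[0][0] = (5)*(5) + (1)*(-7) + (2)*(-8) = 2
C[0][1] = (5)*(0) + (1)*(-2) + (2)*(-5) = -12
C[1][0] = (5)*(5) + (-9)*(-7) + (-8)*(-8) = 152
C[1][1] = (5)*(0) + (-9)*(-2) + (-8)*(-5) = 58
C[2][0] = (6)*(5) + (-8)*(-7) + (-4)*(-8) = 118
C[2][1] = (6)*(0) + (-8)*(-2) + (-4)*(-5) = 36
= [[2, -12], [152, 58], [118, 36]]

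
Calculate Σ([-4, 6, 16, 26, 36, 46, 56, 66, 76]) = (-4) + 6 + 16 + 26 + 36 + 46 + 56 + 66 + 76
= 324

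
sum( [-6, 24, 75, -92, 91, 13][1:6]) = 111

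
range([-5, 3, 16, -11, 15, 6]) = 27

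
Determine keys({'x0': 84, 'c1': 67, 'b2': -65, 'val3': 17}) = ['x0', 'c1', 'b2', 'val3']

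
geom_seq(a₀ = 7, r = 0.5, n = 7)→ [7.0, 3.5, 1.75, 0.875, 0.4375, 0.21875, 0.109375]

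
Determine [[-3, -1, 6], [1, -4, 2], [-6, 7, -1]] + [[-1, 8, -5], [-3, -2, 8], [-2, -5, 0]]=[[-4, 7, 1], [-2, -6, 10], [-8, 2, -1]]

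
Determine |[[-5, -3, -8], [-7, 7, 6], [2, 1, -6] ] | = (1)*(-5)*det([[7, 6], [1, -6]]) + (-1)*(-3)*det([[-7, 6], [2, -6]]) + (1)*(-8)*det([[-7, 7], [2, 1]])
= 240 + 90 + 168
= 498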